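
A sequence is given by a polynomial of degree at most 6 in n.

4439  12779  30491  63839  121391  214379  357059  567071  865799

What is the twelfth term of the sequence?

2571839

Δ: 8340 , 17712 , 33348 , 57552 , 92988 , 142680 , 210012 , 298728
Δ²: 9372 , 15636 , 24204 , 35436 , 49692 , 67332 , 88716
Δ³: 6264 , 8568 , 11232 , 14256 , 17640 , 21384
Δ⁴: 2304 , 2664 , 3024 , 3384 , 3744
Δ⁵: 360 , 360 , 360 , 360
The fifth differences are constant (360).
3744 + 360 = 4104;  21384 + 4104 = 25488;  88716 + 25488 = 114204;  298728 + 114204 = 412932;  865799 + 412932 = 1278731
4104 + 360 = 4464;  25488 + 4464 = 29952;  114204 + 29952 = 144156;  412932 + 144156 = 557088;  1278731 + 557088 = 1835819
4464 + 360 = 4824;  29952 + 4824 = 34776;  144156 + 34776 = 178932;  557088 + 178932 = 736020;  1835819 + 736020 = 2571839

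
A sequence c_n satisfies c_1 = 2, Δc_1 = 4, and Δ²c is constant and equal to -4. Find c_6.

-18

Build the table forward from the leading diagonal:
D2: -4  -4  -4  -4  -4  -4
D1: 4  0  -4  -8  -12  -16
c: 2  6  6  2  -6  -18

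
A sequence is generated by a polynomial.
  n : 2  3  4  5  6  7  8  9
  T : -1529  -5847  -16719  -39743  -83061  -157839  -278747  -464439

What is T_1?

Δ: -4318, -10872, -23024, -43318, -74778, -120908, -185692
Δ²: -6554, -12152, -20294, -31460, -46130, -64784
Δ³: -5598, -8142, -11166, -14670, -18654
Δ⁴: -2544, -3024, -3504, -3984
Δ⁵: -480, -480, -480
The fifth differences are constant at -480.
Work back: -2544 + 480 = -2064;  -5598 + 2064 = -3534;  -6554 + 3534 = -3020;  -4318 + 3020 = -1298;  -1529 + 1298 = -231

-231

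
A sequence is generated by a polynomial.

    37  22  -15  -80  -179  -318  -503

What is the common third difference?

-6

Δ: -15, -37, -65, -99, -139, -185
Δ²: -22, -28, -34, -40, -46
Δ³: -6, -6, -6, -6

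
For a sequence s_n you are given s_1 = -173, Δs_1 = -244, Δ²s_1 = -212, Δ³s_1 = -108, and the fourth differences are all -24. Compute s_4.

Build the table forward from the leading diagonal:
Δ⁴: -24  -24  -24  -24
Δ³: -108  -132  -156  -180
Δ²: -212  -320  -452  -608
Δ: -244  -456  -776  -1228
s: -173  -417  -873  -1649

-1649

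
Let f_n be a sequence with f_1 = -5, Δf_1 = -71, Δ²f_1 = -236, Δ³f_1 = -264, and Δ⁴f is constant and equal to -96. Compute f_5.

-2857

Build the table forward from the leading diagonal:
D4: -96  -96  -96  -96  -96
D3: -264  -360  -456  -552  -648
D2: -236  -500  -860  -1316  -1868
D1: -71  -307  -807  -1667  -2983
f: -5  -76  -383  -1190  -2857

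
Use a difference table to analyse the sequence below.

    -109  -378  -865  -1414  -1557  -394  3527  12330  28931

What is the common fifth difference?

Δ: -269, -487, -549, -143, 1163, 3921, 8803, 16601
Δ²: -218, -62, 406, 1306, 2758, 4882, 7798
Δ³: 156, 468, 900, 1452, 2124, 2916
Δ⁴: 312, 432, 552, 672, 792
Δ⁵: 120, 120, 120, 120

120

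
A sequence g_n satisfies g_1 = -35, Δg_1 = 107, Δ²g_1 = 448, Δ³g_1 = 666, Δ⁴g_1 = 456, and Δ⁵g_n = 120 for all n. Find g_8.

51912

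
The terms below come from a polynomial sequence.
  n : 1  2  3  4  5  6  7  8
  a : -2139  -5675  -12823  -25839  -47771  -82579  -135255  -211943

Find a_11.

-667319

D1: -3536, -7148, -13016, -21932, -34808, -52676, -76688
D2: -3612, -5868, -8916, -12876, -17868, -24012
D3: -2256, -3048, -3960, -4992, -6144
D4: -792, -912, -1032, -1152
D5: -120, -120, -120
Constant fifth difference = -120, so extend:
-1152 − 120 = -1272;  -6144 − 1272 = -7416;  -24012 − 7416 = -31428;  -76688 − 31428 = -108116;  -211943 − 108116 = -320059
-1272 − 120 = -1392;  -7416 − 1392 = -8808;  -31428 − 8808 = -40236;  -108116 − 40236 = -148352;  -320059 − 148352 = -468411
-1392 − 120 = -1512;  -8808 − 1512 = -10320;  -40236 − 10320 = -50556;  -148352 − 50556 = -198908;  -468411 − 198908 = -667319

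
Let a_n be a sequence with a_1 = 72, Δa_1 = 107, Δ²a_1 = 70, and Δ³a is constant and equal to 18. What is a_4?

621

Build the table forward from the leading diagonal:
Third differences: 18, 18, 18, 18
Second differences: 70, 88, 106, 124
First differences: 107, 177, 265, 371
a: 72, 179, 356, 621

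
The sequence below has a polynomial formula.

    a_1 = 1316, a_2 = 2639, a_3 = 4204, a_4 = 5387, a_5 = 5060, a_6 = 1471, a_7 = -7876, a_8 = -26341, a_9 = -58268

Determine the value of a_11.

-185524

Δ: 1323 , 1565 , 1183 , -327 , -3589 , -9347 , -18465 , -31927
Δ²: 242 , -382 , -1510 , -3262 , -5758 , -9118 , -13462
Δ³: -624 , -1128 , -1752 , -2496 , -3360 , -4344
Δ⁴: -504 , -624 , -744 , -864 , -984
Δ⁵: -120 , -120 , -120 , -120
Fifth differences constant at -120.
-984 − 120 = -1104;  -4344 − 1104 = -5448;  -13462 − 5448 = -18910;  -31927 − 18910 = -50837;  -58268 − 50837 = -109105
-1104 − 120 = -1224;  -5448 − 1224 = -6672;  -18910 − 6672 = -25582;  -50837 − 25582 = -76419;  -109105 − 76419 = -185524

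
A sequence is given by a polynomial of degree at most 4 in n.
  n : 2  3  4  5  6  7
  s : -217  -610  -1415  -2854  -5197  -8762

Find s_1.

Δ: -393, -805, -1439, -2343, -3565
Δ²: -412, -634, -904, -1222
Δ³: -222, -270, -318
Δ⁴: -48, -48
The fourth differences are constant at -48.
Work back: -222 + 48 = -174;  -412 + 174 = -238;  -393 + 238 = -155;  -217 + 155 = -62

-62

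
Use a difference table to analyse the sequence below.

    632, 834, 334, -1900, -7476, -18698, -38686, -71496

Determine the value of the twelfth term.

-451556

First differences: 202, -500, -2234, -5576, -11222, -19988, -32810
Second differences: -702, -1734, -3342, -5646, -8766, -12822
Third differences: -1032, -1608, -2304, -3120, -4056
Fourth differences: -576, -696, -816, -936
Fifth differences: -120, -120, -120
Constant fifth difference = -120, so extend:
-936 − 120 = -1056;  -4056 − 1056 = -5112;  -12822 − 5112 = -17934;  -32810 − 17934 = -50744;  -71496 − 50744 = -122240
-1056 − 120 = -1176;  -5112 − 1176 = -6288;  -17934 − 6288 = -24222;  -50744 − 24222 = -74966;  -122240 − 74966 = -197206
-1176 − 120 = -1296;  -6288 − 1296 = -7584;  -24222 − 7584 = -31806;  -74966 − 31806 = -106772;  -197206 − 106772 = -303978
-1296 − 120 = -1416;  -7584 − 1416 = -9000;  -31806 − 9000 = -40806;  -106772 − 40806 = -147578;  -303978 − 147578 = -451556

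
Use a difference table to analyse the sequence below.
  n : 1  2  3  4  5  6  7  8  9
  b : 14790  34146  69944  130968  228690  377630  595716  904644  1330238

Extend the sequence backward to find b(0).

D1: 19356, 35798, 61024, 97722, 148940, 218086, 308928, 425594
D2: 16442, 25226, 36698, 51218, 69146, 90842, 116666
D3: 8784, 11472, 14520, 17928, 21696, 25824
D4: 2688, 3048, 3408, 3768, 4128
D5: 360, 360, 360, 360
The fifth differences are constant at 360.
Work back: 2688 − 360 = 2328;  8784 − 2328 = 6456;  16442 − 6456 = 9986;  19356 − 9986 = 9370;  14790 − 9370 = 5420

5420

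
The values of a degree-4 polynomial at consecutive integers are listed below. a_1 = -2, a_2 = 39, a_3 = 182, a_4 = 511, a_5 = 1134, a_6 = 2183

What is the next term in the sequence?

41  143  329  623  1049
102  186  294  426
84  108  132
24  24
Fourth differences constant at 24.
132 + 24 = 156;  426 + 156 = 582;  1049 + 582 = 1631;  2183 + 1631 = 3814

3814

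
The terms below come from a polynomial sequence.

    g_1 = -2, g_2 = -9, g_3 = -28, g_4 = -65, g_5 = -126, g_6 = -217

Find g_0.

-1

First differences: -7, -19, -37, -61, -91
Second differences: -12, -18, -24, -30
Third differences: -6, -6, -6
The third differences are constant at -6.
Work back: -12 + 6 = -6;  -7 + 6 = -1;  -2 + 1 = -1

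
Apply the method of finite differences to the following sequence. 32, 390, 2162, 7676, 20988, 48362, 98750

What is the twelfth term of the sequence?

D1: 358 , 1772 , 5514 , 13312 , 27374 , 50388
D2: 1414 , 3742 , 7798 , 14062 , 23014
D3: 2328 , 4056 , 6264 , 8952
D4: 1728 , 2208 , 2688
D5: 480 , 480
The fifth differences are constant (480).
2688 + 480 = 3168;  8952 + 3168 = 12120;  23014 + 12120 = 35134;  50388 + 35134 = 85522;  98750 + 85522 = 184272
3168 + 480 = 3648;  12120 + 3648 = 15768;  35134 + 15768 = 50902;  85522 + 50902 = 136424;  184272 + 136424 = 320696
3648 + 480 = 4128;  15768 + 4128 = 19896;  50902 + 19896 = 70798;  136424 + 70798 = 207222;  320696 + 207222 = 527918
4128 + 480 = 4608;  19896 + 4608 = 24504;  70798 + 24504 = 95302;  207222 + 95302 = 302524;  527918 + 302524 = 830442
4608 + 480 = 5088;  24504 + 5088 = 29592;  95302 + 29592 = 124894;  302524 + 124894 = 427418;  830442 + 427418 = 1257860

1257860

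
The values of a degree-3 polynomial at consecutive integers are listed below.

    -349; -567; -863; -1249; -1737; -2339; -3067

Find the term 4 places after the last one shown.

Δ: -218 , -296 , -386 , -488 , -602 , -728
Δ²: -78 , -90 , -102 , -114 , -126
Δ³: -12 , -12 , -12 , -12
The third differences are constant (-12).
-126 − 12 = -138;  -728 − 138 = -866;  -3067 − 866 = -3933
-138 − 12 = -150;  -866 − 150 = -1016;  -3933 − 1016 = -4949
-150 − 12 = -162;  -1016 − 162 = -1178;  -4949 − 1178 = -6127
-162 − 12 = -174;  -1178 − 174 = -1352;  -6127 − 1352 = -7479

-7479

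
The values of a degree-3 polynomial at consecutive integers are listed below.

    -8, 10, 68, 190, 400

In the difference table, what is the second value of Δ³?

24

D1: 18, 58, 122, 210
D2: 40, 64, 88
D3: 24, 24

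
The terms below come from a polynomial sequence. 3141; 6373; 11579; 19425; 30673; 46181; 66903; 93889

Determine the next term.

128285

3232 , 5206 , 7846 , 11248 , 15508 , 20722 , 26986
1974 , 2640 , 3402 , 4260 , 5214 , 6264
666 , 762 , 858 , 954 , 1050
96 , 96 , 96 , 96
Constant fourth difference = 96, so extend:
1050 + 96 = 1146;  6264 + 1146 = 7410;  26986 + 7410 = 34396;  93889 + 34396 = 128285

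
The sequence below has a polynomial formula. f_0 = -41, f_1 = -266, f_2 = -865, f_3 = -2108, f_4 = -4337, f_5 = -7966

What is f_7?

-21440

D1: -225, -599, -1243, -2229, -3629
D2: -374, -644, -986, -1400
D3: -270, -342, -414
D4: -72, -72
Fourth differences constant at -72.
-414 − 72 = -486;  -1400 − 486 = -1886;  -3629 − 1886 = -5515;  -7966 − 5515 = -13481
-486 − 72 = -558;  -1886 − 558 = -2444;  -5515 − 2444 = -7959;  -13481 − 7959 = -21440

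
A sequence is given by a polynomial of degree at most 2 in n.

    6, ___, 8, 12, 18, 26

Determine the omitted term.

Using the last 4 terms:
First differences: 4, 6, 8
Second differences: 2, 2
Constant second difference = 2.
Extend backward: 4 − 2 = 2;  8 − 2 = 6

6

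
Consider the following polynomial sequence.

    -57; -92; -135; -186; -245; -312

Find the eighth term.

-470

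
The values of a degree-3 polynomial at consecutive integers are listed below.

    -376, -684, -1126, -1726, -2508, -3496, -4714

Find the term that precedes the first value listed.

-178

First differences: -308, -442, -600, -782, -988, -1218
Second differences: -134, -158, -182, -206, -230
Third differences: -24, -24, -24, -24
The third differences are constant at -24.
Work back: -134 + 24 = -110;  -308 + 110 = -198;  -376 + 198 = -178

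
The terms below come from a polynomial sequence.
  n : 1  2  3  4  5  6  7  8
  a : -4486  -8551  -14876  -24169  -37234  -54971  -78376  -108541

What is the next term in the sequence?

First differences: -4065, -6325, -9293, -13065, -17737, -23405, -30165
Second differences: -2260, -2968, -3772, -4672, -5668, -6760
Third differences: -708, -804, -900, -996, -1092
Fourth differences: -96, -96, -96, -96
Fourth differences constant at -96.
-1092 − 96 = -1188;  -6760 − 1188 = -7948;  -30165 − 7948 = -38113;  -108541 − 38113 = -146654

-146654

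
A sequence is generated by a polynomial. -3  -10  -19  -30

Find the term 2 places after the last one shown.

-58

-7 , -9 , -11
-2 , -2
Second differences constant at -2.
-11 − 2 = -13;  -30 − 13 = -43
-13 − 2 = -15;  -43 − 15 = -58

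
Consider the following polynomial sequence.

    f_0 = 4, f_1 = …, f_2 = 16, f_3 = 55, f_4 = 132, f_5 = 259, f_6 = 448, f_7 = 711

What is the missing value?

3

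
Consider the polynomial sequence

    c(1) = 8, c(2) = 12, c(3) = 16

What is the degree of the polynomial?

1

Δ: 4, 4
The first differences are constant, so the polynomial has degree 1.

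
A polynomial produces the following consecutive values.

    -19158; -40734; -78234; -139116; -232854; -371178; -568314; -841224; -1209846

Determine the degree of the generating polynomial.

5

First differences: -21576, -37500, -60882, -93738, -138324, -197136, -272910, -368622
Second differences: -15924, -23382, -32856, -44586, -58812, -75774, -95712
Third differences: -7458, -9474, -11730, -14226, -16962, -19938
Fourth differences: -2016, -2256, -2496, -2736, -2976
Fifth differences: -240, -240, -240, -240
The fifth differences are constant, so the polynomial has degree 5.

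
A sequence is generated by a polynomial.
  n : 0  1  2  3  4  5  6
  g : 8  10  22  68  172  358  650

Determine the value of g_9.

First differences: 2, 12, 46, 104, 186, 292
Second differences: 10, 34, 58, 82, 106
Third differences: 24, 24, 24, 24
Third differences constant at 24.
106 + 24 = 130;  292 + 130 = 422;  650 + 422 = 1072
130 + 24 = 154;  422 + 154 = 576;  1072 + 576 = 1648
154 + 24 = 178;  576 + 178 = 754;  1648 + 754 = 2402

2402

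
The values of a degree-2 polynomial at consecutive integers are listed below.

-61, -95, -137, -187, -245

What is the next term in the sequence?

Δ: -34  -42  -50  -58
Δ²: -8  -8  -8
The second differences are constant (-8).
-58 − 8 = -66;  -245 − 66 = -311

-311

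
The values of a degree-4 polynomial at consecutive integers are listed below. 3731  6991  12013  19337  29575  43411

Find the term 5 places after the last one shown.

195541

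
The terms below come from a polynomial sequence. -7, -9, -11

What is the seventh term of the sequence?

-19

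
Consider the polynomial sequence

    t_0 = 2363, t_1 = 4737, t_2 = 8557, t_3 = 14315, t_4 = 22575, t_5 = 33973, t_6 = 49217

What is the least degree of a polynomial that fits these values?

4

Δ: 2374, 3820, 5758, 8260, 11398, 15244
Δ²: 1446, 1938, 2502, 3138, 3846
Δ³: 492, 564, 636, 708
Δ⁴: 72, 72, 72
The fourth differences are constant, so the polynomial has degree 4.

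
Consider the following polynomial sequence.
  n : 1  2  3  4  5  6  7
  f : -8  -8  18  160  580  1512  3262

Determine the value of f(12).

D1: 0 , 26 , 142 , 420 , 932 , 1750
D2: 26 , 116 , 278 , 512 , 818
D3: 90 , 162 , 234 , 306
D4: 72 , 72 , 72
Constant fourth difference = 72, so extend:
306 + 72 = 378;  818 + 378 = 1196;  1750 + 1196 = 2946;  3262 + 2946 = 6208
378 + 72 = 450;  1196 + 450 = 1646;  2946 + 1646 = 4592;  6208 + 4592 = 10800
450 + 72 = 522;  1646 + 522 = 2168;  4592 + 2168 = 6760;  10800 + 6760 = 17560
522 + 72 = 594;  2168 + 594 = 2762;  6760 + 2762 = 9522;  17560 + 9522 = 27082
594 + 72 = 666;  2762 + 666 = 3428;  9522 + 3428 = 12950;  27082 + 12950 = 40032

40032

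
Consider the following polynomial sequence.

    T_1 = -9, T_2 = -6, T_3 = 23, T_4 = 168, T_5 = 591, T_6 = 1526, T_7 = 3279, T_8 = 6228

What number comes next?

First differences: 3, 29, 145, 423, 935, 1753, 2949
Second differences: 26, 116, 278, 512, 818, 1196
Third differences: 90, 162, 234, 306, 378
Fourth differences: 72, 72, 72, 72
Constant fourth difference = 72, so extend:
378 + 72 = 450;  1196 + 450 = 1646;  2949 + 1646 = 4595;  6228 + 4595 = 10823

10823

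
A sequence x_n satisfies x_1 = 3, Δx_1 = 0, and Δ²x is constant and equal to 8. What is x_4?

27

Build the table forward from the leading diagonal:
Δ²: 8, 8, 8, 8
Δ: 0, 8, 16, 24
x: 3, 3, 11, 27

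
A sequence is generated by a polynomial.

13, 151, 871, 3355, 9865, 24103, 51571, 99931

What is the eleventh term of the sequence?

First differences: 138 , 720 , 2484 , 6510 , 14238 , 27468 , 48360
Second differences: 582 , 1764 , 4026 , 7728 , 13230 , 20892
Third differences: 1182 , 2262 , 3702 , 5502 , 7662
Fourth differences: 1080 , 1440 , 1800 , 2160
Fifth differences: 360 , 360 , 360
The fifth differences are constant (360).
2160 + 360 = 2520;  7662 + 2520 = 10182;  20892 + 10182 = 31074;  48360 + 31074 = 79434;  99931 + 79434 = 179365
2520 + 360 = 2880;  10182 + 2880 = 13062;  31074 + 13062 = 44136;  79434 + 44136 = 123570;  179365 + 123570 = 302935
2880 + 360 = 3240;  13062 + 3240 = 16302;  44136 + 16302 = 60438;  123570 + 60438 = 184008;  302935 + 184008 = 486943

486943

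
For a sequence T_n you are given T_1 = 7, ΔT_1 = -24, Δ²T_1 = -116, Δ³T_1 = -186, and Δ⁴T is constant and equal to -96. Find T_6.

-3613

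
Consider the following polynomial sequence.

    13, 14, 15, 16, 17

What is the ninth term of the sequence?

21

First differences: 1  1  1  1
Constant first difference = 1, so extend:
17 + 1 = 18
18 + 1 = 19
19 + 1 = 20
20 + 1 = 21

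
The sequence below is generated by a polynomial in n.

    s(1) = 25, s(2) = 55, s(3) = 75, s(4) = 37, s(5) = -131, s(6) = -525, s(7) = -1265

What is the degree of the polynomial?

4

Δ: 30, 20, -38, -168, -394, -740
Δ²: -10, -58, -130, -226, -346
Δ³: -48, -72, -96, -120
Δ⁴: -24, -24, -24
The fourth differences are constant, so the polynomial has degree 4.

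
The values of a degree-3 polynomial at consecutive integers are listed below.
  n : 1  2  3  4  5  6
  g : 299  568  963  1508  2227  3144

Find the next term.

4283

Δ: 269 , 395 , 545 , 719 , 917
Δ²: 126 , 150 , 174 , 198
Δ³: 24 , 24 , 24
Constant third difference = 24, so extend:
198 + 24 = 222;  917 + 222 = 1139;  3144 + 1139 = 4283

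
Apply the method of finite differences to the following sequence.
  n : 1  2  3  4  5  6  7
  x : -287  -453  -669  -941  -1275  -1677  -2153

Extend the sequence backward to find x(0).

-165

D1: -166  -216  -272  -334  -402  -476
D2: -50  -56  -62  -68  -74
D3: -6  -6  -6  -6
The third differences are constant at -6.
Work back: -50 + 6 = -44;  -166 + 44 = -122;  -287 + 122 = -165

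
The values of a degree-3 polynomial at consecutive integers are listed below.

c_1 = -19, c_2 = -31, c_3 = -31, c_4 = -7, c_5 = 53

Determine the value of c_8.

D1: -12 , 0 , 24 , 60
D2: 12 , 24 , 36
D3: 12 , 12
Third differences constant at 12.
36 + 12 = 48;  60 + 48 = 108;  53 + 108 = 161
48 + 12 = 60;  108 + 60 = 168;  161 + 168 = 329
60 + 12 = 72;  168 + 72 = 240;  329 + 240 = 569

569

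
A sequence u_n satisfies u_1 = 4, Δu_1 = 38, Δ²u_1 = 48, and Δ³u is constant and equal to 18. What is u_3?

Build the table forward from the leading diagonal:
D3: 18, 18, 18
D2: 48, 66, 84
D1: 38, 86, 152
u: 4, 42, 128

128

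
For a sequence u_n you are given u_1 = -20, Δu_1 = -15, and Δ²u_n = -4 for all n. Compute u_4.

-77

Build the table forward from the leading diagonal:
D2: -4  -4  -4  -4
D1: -15  -19  -23  -27
u: -20  -35  -54  -77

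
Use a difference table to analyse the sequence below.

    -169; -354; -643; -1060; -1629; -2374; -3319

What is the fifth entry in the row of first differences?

-745

First differences: -185, -289, -417, -569, -745, -945
Second differences: -104, -128, -152, -176, -200
Third differences: -24, -24, -24, -24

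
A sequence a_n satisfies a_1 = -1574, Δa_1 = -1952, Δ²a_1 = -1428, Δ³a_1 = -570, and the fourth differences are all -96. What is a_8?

Build the table forward from the leading diagonal:
D4: -96  -96  -96  -96  -96  -96  -96  -96
D3: -570  -666  -762  -858  -954  -1050  -1146  -1242
D2: -1428  -1998  -2664  -3426  -4284  -5238  -6288  -7434
D1: -1952  -3380  -5378  -8042  -11468  -15752  -20990  -27278
a: -1574  -3526  -6906  -12284  -20326  -31794  -47546  -68536

-68536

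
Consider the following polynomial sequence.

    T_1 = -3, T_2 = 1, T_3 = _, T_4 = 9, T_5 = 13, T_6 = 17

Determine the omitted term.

5

Using the last 3 terms:
Δ: 4  4
Constant first difference = 4.
Extend backward: 9 − 4 = 5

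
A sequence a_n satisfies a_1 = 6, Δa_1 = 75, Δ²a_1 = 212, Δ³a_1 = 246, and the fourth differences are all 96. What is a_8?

16953

Build the table forward from the leading diagonal:
Fourth differences: 96  96  96  96  96  96  96  96
Third differences: 246  342  438  534  630  726  822  918
Second differences: 212  458  800  1238  1772  2402  3128  3950
First differences: 75  287  745  1545  2783  4555  6957  10085
a: 6  81  368  1113  2658  5441  9996  16953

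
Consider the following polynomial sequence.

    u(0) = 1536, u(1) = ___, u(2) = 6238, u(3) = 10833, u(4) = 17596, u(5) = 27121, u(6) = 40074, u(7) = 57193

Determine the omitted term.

3289

Using the last 6 terms:
D1: 4595, 6763, 9525, 12953, 17119
D2: 2168, 2762, 3428, 4166
D3: 594, 666, 738
D4: 72, 72
Constant fourth difference = 72.
Extend backward: 594 − 72 = 522;  2168 − 522 = 1646;  4595 − 1646 = 2949;  6238 − 2949 = 3289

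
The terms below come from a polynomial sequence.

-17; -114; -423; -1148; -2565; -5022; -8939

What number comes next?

Δ: -97, -309, -725, -1417, -2457, -3917
Δ²: -212, -416, -692, -1040, -1460
Δ³: -204, -276, -348, -420
Δ⁴: -72, -72, -72
Constant fourth difference = -72, so extend:
-420 − 72 = -492;  -1460 − 492 = -1952;  -3917 − 1952 = -5869;  -8939 − 5869 = -14808

-14808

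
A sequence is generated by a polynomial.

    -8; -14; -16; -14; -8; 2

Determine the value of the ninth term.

56

First differences: -6 , -2 , 2 , 6 , 10
Second differences: 4 , 4 , 4 , 4
The second differences are constant (4).
10 + 4 = 14;  2 + 14 = 16
14 + 4 = 18;  16 + 18 = 34
18 + 4 = 22;  34 + 22 = 56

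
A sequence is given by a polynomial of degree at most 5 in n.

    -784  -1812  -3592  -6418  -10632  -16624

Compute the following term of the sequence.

-24832

First differences: -1028  -1780  -2826  -4214  -5992
Second differences: -752  -1046  -1388  -1778
Third differences: -294  -342  -390
Fourth differences: -48  -48
Fourth differences constant at -48.
-390 − 48 = -438;  -1778 − 438 = -2216;  -5992 − 2216 = -8208;  -16624 − 8208 = -24832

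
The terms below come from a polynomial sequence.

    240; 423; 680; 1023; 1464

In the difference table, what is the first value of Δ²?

D1: 183, 257, 343, 441
D2: 74, 86, 98
D3: 12, 12

74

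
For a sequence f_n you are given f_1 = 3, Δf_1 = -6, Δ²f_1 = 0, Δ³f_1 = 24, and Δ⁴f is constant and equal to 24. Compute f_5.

Build the table forward from the leading diagonal:
Fourth differences: 24, 24, 24, 24, 24
Third differences: 24, 48, 72, 96, 120
Second differences: 0, 24, 72, 144, 240
First differences: -6, -6, 18, 90, 234
f: 3, -3, -9, 9, 99

99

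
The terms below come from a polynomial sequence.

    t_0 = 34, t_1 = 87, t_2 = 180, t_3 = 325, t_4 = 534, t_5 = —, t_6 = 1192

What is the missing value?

819

Using the first 5 terms:
Δ: 53, 93, 145, 209
Δ²: 40, 52, 64
Δ³: 12, 12
Constant third difference = 12.
Extend forward: 64 + 12 = 76;  209 + 76 = 285;  534 + 285 = 819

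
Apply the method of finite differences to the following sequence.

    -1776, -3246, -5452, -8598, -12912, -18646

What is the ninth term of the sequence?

-47248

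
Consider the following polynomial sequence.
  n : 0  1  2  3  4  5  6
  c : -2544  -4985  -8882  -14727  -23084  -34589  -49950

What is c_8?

-95432

First differences: -2441, -3897, -5845, -8357, -11505, -15361
Second differences: -1456, -1948, -2512, -3148, -3856
Third differences: -492, -564, -636, -708
Fourth differences: -72, -72, -72
Constant fourth difference = -72, so extend:
-708 − 72 = -780;  -3856 − 780 = -4636;  -15361 − 4636 = -19997;  -49950 − 19997 = -69947
-780 − 72 = -852;  -4636 − 852 = -5488;  -19997 − 5488 = -25485;  -69947 − 25485 = -95432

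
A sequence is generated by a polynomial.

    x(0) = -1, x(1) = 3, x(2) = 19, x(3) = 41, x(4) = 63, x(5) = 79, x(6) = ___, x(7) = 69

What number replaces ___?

Using the first 6 terms:
D1: 4, 16, 22, 22, 16
D2: 12, 6, 0, -6
D3: -6, -6, -6
Constant third difference = -6.
Extend forward: -6 − 6 = -12;  16 − 12 = 4;  79 + 4 = 83

83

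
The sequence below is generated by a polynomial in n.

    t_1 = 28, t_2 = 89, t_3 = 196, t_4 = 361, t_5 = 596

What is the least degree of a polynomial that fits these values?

61, 107, 165, 235
46, 58, 70
12, 12
The third differences are constant, so the polynomial has degree 3.

3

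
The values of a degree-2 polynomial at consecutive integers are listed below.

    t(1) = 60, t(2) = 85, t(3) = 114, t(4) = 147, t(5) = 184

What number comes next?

25 , 29 , 33 , 37
4 , 4 , 4
The second differences are constant (4).
37 + 4 = 41;  184 + 41 = 225

225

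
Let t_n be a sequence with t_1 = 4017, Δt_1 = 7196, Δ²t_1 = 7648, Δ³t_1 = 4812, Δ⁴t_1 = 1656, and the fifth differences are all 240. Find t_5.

Build the table forward from the leading diagonal:
Fifth differences: 240  240  240  240  240
Fourth differences: 1656  1896  2136  2376  2616
Third differences: 4812  6468  8364  10500  12876
Second differences: 7648  12460  18928  27292  37792
First differences: 7196  14844  27304  46232  73524
t: 4017  11213  26057  53361  99593

99593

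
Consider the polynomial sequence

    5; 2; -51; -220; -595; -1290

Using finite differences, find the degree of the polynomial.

D1: -3, -53, -169, -375, -695
D2: -50, -116, -206, -320
D3: -66, -90, -114
D4: -24, -24
The fourth differences are constant, so the polynomial has degree 4.

4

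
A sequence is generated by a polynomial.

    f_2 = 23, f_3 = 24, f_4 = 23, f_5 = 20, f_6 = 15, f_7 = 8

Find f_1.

20

Δ: 1  -1  -3  -5  -7
Δ²: -2  -2  -2  -2
The second differences are constant at -2.
Work back: 1 + 2 = 3;  23 − 3 = 20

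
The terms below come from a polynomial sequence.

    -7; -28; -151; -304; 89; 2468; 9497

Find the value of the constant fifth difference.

D1: -21, -123, -153, 393, 2379, 7029
D2: -102, -30, 546, 1986, 4650
D3: 72, 576, 1440, 2664
D4: 504, 864, 1224
D5: 360, 360

360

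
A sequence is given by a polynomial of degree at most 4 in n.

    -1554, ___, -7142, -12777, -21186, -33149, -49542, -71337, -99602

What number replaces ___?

-3597

Using the last 7 terms:
D1: -5635  -8409  -11963  -16393  -21795  -28265
D2: -2774  -3554  -4430  -5402  -6470
D3: -780  -876  -972  -1068
D4: -96  -96  -96
Constant fourth difference = -96.
Extend backward: -780 + 96 = -684;  -2774 + 684 = -2090;  -5635 + 2090 = -3545;  -7142 + 3545 = -3597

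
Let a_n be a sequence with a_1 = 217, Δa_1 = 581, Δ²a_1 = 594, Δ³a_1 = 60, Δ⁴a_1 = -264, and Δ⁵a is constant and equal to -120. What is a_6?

8222

Build the table forward from the leading diagonal:
Δ⁵: -120, -120, -120, -120, -120, -120
Δ⁴: -264, -384, -504, -624, -744, -864
Δ³: 60, -204, -588, -1092, -1716, -2460
Δ²: 594, 654, 450, -138, -1230, -2946
Δ: 581, 1175, 1829, 2279, 2141, 911
a: 217, 798, 1973, 3802, 6081, 8222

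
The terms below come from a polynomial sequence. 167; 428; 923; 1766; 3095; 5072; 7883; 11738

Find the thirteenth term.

55703

Δ: 261, 495, 843, 1329, 1977, 2811, 3855
Δ²: 234, 348, 486, 648, 834, 1044
Δ³: 114, 138, 162, 186, 210
Δ⁴: 24, 24, 24, 24
Fourth differences constant at 24.
210 + 24 = 234;  1044 + 234 = 1278;  3855 + 1278 = 5133;  11738 + 5133 = 16871
234 + 24 = 258;  1278 + 258 = 1536;  5133 + 1536 = 6669;  16871 + 6669 = 23540
258 + 24 = 282;  1536 + 282 = 1818;  6669 + 1818 = 8487;  23540 + 8487 = 32027
282 + 24 = 306;  1818 + 306 = 2124;  8487 + 2124 = 10611;  32027 + 10611 = 42638
306 + 24 = 330;  2124 + 330 = 2454;  10611 + 2454 = 13065;  42638 + 13065 = 55703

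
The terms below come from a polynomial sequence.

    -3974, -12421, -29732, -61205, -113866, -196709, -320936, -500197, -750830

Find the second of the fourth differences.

First differences: -8447, -17311, -31473, -52661, -82843, -124227, -179261, -250633
Second differences: -8864, -14162, -21188, -30182, -41384, -55034, -71372
Third differences: -5298, -7026, -8994, -11202, -13650, -16338
Fourth differences: -1728, -1968, -2208, -2448, -2688
Fifth differences: -240, -240, -240, -240

-1968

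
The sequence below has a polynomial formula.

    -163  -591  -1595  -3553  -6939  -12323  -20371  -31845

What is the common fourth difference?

-96

D1: -428, -1004, -1958, -3386, -5384, -8048, -11474
D2: -576, -954, -1428, -1998, -2664, -3426
D3: -378, -474, -570, -666, -762
D4: -96, -96, -96, -96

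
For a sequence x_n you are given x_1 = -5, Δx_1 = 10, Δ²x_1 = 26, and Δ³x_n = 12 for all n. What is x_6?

Build the table forward from the leading diagonal:
D3: 12  12  12  12  12  12
D2: 26  38  50  62  74  86
D1: 10  36  74  124  186  260
x: -5  5  41  115  239  425

425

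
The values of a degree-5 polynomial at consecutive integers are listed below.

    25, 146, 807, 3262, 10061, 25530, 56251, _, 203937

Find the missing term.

111542

Using the first 7 terms:
Δ: 121  661  2455  6799  15469  30721
Δ²: 540  1794  4344  8670  15252
Δ³: 1254  2550  4326  6582
Δ⁴: 1296  1776  2256
Δ⁵: 480  480
Constant fifth difference = 480.
Extend forward: 2256 + 480 = 2736;  6582 + 2736 = 9318;  15252 + 9318 = 24570;  30721 + 24570 = 55291;  56251 + 55291 = 111542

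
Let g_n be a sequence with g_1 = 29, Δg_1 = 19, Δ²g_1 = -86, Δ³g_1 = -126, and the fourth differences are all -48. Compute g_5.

Build the table forward from the leading diagonal:
Δ⁴: -48, -48, -48, -48, -48
Δ³: -126, -174, -222, -270, -318
Δ²: -86, -212, -386, -608, -878
Δ: 19, -67, -279, -665, -1273
g: 29, 48, -19, -298, -963

-963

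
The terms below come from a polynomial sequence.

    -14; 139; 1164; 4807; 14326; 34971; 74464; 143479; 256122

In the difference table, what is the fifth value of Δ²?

Δ: 153, 1025, 3643, 9519, 20645, 39493, 69015, 112643
Δ²: 872, 2618, 5876, 11126, 18848, 29522, 43628
Δ³: 1746, 3258, 5250, 7722, 10674, 14106
Δ⁴: 1512, 1992, 2472, 2952, 3432
Δ⁵: 480, 480, 480, 480

18848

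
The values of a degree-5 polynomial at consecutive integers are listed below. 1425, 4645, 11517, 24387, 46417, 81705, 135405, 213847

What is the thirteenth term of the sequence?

1296177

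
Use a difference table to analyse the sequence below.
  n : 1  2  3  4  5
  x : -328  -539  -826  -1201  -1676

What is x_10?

-5971

-211, -287, -375, -475
-76, -88, -100
-12, -12
Third differences constant at -12.
-100 − 12 = -112;  -475 − 112 = -587;  -1676 − 587 = -2263
-112 − 12 = -124;  -587 − 124 = -711;  -2263 − 711 = -2974
-124 − 12 = -136;  -711 − 136 = -847;  -2974 − 847 = -3821
-136 − 12 = -148;  -847 − 148 = -995;  -3821 − 995 = -4816
-148 − 12 = -160;  -995 − 160 = -1155;  -4816 − 1155 = -5971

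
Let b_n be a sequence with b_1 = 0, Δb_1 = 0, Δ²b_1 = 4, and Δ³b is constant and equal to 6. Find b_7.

180

Build the table forward from the leading diagonal:
D3: 6, 6, 6, 6, 6, 6, 6
D2: 4, 10, 16, 22, 28, 34, 40
D1: 0, 4, 14, 30, 52, 80, 114
b: 0, 0, 4, 18, 48, 100, 180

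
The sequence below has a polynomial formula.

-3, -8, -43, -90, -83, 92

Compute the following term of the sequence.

Δ: -5  -35  -47  7  175
Δ²: -30  -12  54  168
Δ³: 18  66  114
Δ⁴: 48  48
Constant fourth difference = 48, so extend:
114 + 48 = 162;  168 + 162 = 330;  175 + 330 = 505;  92 + 505 = 597

597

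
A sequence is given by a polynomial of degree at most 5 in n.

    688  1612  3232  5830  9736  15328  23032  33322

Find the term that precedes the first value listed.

First differences: 924, 1620, 2598, 3906, 5592, 7704, 10290
Second differences: 696, 978, 1308, 1686, 2112, 2586
Third differences: 282, 330, 378, 426, 474
Fourth differences: 48, 48, 48, 48
The fourth differences are constant at 48.
Work back: 282 − 48 = 234;  696 − 234 = 462;  924 − 462 = 462;  688 − 462 = 226

226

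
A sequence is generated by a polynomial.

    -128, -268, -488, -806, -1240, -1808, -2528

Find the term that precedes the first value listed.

-50

Δ: -140  -220  -318  -434  -568  -720
Δ²: -80  -98  -116  -134  -152
Δ³: -18  -18  -18  -18
The third differences are constant at -18.
Work back: -80 + 18 = -62;  -140 + 62 = -78;  -128 + 78 = -50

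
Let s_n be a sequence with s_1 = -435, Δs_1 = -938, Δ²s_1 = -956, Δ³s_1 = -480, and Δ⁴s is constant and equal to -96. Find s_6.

Build the table forward from the leading diagonal:
D4: -96, -96, -96, -96, -96, -96
D3: -480, -576, -672, -768, -864, -960
D2: -956, -1436, -2012, -2684, -3452, -4316
D1: -938, -1894, -3330, -5342, -8026, -11478
s: -435, -1373, -3267, -6597, -11939, -19965

-19965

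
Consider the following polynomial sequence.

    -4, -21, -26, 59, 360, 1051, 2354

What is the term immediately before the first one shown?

-5

First differences: -17  -5  85  301  691  1303
Second differences: 12  90  216  390  612
Third differences: 78  126  174  222
Fourth differences: 48  48  48
The fourth differences are constant at 48.
Work back: 78 − 48 = 30;  12 − 30 = -18;  -17 + 18 = 1;  -4 − 1 = -5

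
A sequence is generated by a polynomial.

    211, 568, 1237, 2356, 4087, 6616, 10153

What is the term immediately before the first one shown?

D1: 357  669  1119  1731  2529  3537
D2: 312  450  612  798  1008
D3: 138  162  186  210
D4: 24  24  24
The fourth differences are constant at 24.
Work back: 138 − 24 = 114;  312 − 114 = 198;  357 − 198 = 159;  211 − 159 = 52

52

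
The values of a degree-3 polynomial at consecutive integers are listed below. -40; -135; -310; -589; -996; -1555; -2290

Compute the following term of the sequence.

-3225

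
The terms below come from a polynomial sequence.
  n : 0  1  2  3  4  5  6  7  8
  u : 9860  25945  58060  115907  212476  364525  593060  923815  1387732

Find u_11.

16085, 32115, 57847, 96569, 152049, 228535, 330755, 463917
16030, 25732, 38722, 55480, 76486, 102220, 133162
9702, 12990, 16758, 21006, 25734, 30942
3288, 3768, 4248, 4728, 5208
480, 480, 480, 480
The fifth differences are constant (480).
5208 + 480 = 5688;  30942 + 5688 = 36630;  133162 + 36630 = 169792;  463917 + 169792 = 633709;  1387732 + 633709 = 2021441
5688 + 480 = 6168;  36630 + 6168 = 42798;  169792 + 42798 = 212590;  633709 + 212590 = 846299;  2021441 + 846299 = 2867740
6168 + 480 = 6648;  42798 + 6648 = 49446;  212590 + 49446 = 262036;  846299 + 262036 = 1108335;  2867740 + 1108335 = 3976075

3976075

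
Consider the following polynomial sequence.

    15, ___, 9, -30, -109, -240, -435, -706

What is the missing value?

Using the last 6 terms:
First differences: -39, -79, -131, -195, -271
Second differences: -40, -52, -64, -76
Third differences: -12, -12, -12
Constant third difference = -12.
Extend backward: -40 + 12 = -28;  -39 + 28 = -11;  9 + 11 = 20

20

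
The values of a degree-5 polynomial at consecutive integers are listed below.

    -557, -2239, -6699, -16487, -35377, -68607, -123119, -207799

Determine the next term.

-333717

D1: -1682 , -4460 , -9788 , -18890 , -33230 , -54512 , -84680
D2: -2778 , -5328 , -9102 , -14340 , -21282 , -30168
D3: -2550 , -3774 , -5238 , -6942 , -8886
D4: -1224 , -1464 , -1704 , -1944
D5: -240 , -240 , -240
The fifth differences are constant (-240).
-1944 − 240 = -2184;  -8886 − 2184 = -11070;  -30168 − 11070 = -41238;  -84680 − 41238 = -125918;  -207799 − 125918 = -333717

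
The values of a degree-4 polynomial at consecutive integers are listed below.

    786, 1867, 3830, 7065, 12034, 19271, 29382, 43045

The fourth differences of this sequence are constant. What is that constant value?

72

First differences: 1081, 1963, 3235, 4969, 7237, 10111, 13663
Second differences: 882, 1272, 1734, 2268, 2874, 3552
Third differences: 390, 462, 534, 606, 678
Fourth differences: 72, 72, 72, 72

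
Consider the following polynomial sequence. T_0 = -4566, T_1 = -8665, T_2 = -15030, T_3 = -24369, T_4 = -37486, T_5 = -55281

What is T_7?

First differences: -4099, -6365, -9339, -13117, -17795
Second differences: -2266, -2974, -3778, -4678
Third differences: -708, -804, -900
Fourth differences: -96, -96
Fourth differences constant at -96.
-900 − 96 = -996;  -4678 − 996 = -5674;  -17795 − 5674 = -23469;  -55281 − 23469 = -78750
-996 − 96 = -1092;  -5674 − 1092 = -6766;  -23469 − 6766 = -30235;  -78750 − 30235 = -108985

-108985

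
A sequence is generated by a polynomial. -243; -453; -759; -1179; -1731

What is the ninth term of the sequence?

D1: -210 , -306 , -420 , -552
D2: -96 , -114 , -132
D3: -18 , -18
Third differences constant at -18.
-132 − 18 = -150;  -552 − 150 = -702;  -1731 − 702 = -2433
-150 − 18 = -168;  -702 − 168 = -870;  -2433 − 870 = -3303
-168 − 18 = -186;  -870 − 186 = -1056;  -3303 − 1056 = -4359
-186 − 18 = -204;  -1056 − 204 = -1260;  -4359 − 1260 = -5619

-5619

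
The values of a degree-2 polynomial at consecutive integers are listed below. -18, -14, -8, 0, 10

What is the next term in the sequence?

22

4  6  8  10
2  2  2
The second differences are constant (2).
10 + 2 = 12;  10 + 12 = 22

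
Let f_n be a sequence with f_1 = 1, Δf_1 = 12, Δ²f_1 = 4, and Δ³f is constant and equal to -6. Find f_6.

41

Build the table forward from the leading diagonal:
D3: -6  -6  -6  -6  -6  -6
D2: 4  -2  -8  -14  -20  -26
D1: 12  16  14  6  -8  -28
f: 1  13  29  43  49  41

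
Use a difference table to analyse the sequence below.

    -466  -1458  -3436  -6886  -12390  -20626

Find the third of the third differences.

-678

D1: -992, -1978, -3450, -5504, -8236
D2: -986, -1472, -2054, -2732
D3: -486, -582, -678
D4: -96, -96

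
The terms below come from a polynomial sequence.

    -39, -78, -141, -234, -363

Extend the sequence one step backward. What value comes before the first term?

-18

D1: -39  -63  -93  -129
D2: -24  -30  -36
D3: -6  -6
The third differences are constant at -6.
Work back: -24 + 6 = -18;  -39 + 18 = -21;  -39 + 21 = -18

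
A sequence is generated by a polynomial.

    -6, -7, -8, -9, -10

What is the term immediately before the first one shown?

-5

Δ: -1  -1  -1  -1
The first differences are constant at -1.
Work back: -6 + 1 = -5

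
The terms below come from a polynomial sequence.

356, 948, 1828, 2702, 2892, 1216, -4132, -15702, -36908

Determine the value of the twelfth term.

-207962

592 , 880 , 874 , 190 , -1676 , -5348 , -11570 , -21206
288 , -6 , -684 , -1866 , -3672 , -6222 , -9636
-294 , -678 , -1182 , -1806 , -2550 , -3414
-384 , -504 , -624 , -744 , -864
-120 , -120 , -120 , -120
The fifth differences are constant (-120).
-864 − 120 = -984;  -3414 − 984 = -4398;  -9636 − 4398 = -14034;  -21206 − 14034 = -35240;  -36908 − 35240 = -72148
-984 − 120 = -1104;  -4398 − 1104 = -5502;  -14034 − 5502 = -19536;  -35240 − 19536 = -54776;  -72148 − 54776 = -126924
-1104 − 120 = -1224;  -5502 − 1224 = -6726;  -19536 − 6726 = -26262;  -54776 − 26262 = -81038;  -126924 − 81038 = -207962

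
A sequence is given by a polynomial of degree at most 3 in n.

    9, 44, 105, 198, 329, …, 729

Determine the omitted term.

504

Using the first 5 terms:
D1: 35  61  93  131
D2: 26  32  38
D3: 6  6
Constant third difference = 6.
Extend forward: 38 + 6 = 44;  131 + 44 = 175;  329 + 175 = 504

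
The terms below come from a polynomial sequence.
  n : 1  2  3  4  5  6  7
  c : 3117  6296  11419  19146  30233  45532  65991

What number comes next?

92654

Δ: 3179, 5123, 7727, 11087, 15299, 20459
Δ²: 1944, 2604, 3360, 4212, 5160
Δ³: 660, 756, 852, 948
Δ⁴: 96, 96, 96
Fourth differences constant at 96.
948 + 96 = 1044;  5160 + 1044 = 6204;  20459 + 6204 = 26663;  65991 + 26663 = 92654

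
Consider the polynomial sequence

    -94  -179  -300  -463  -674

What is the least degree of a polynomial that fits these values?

First differences: -85, -121, -163, -211
Second differences: -36, -42, -48
Third differences: -6, -6
The third differences are constant, so the polynomial has degree 3.

3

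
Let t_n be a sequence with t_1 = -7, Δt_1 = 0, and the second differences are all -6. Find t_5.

Build the table forward from the leading diagonal:
Δ²: -6, -6, -6, -6, -6
Δ: 0, -6, -12, -18, -24
t: -7, -7, -13, -25, -43

-43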